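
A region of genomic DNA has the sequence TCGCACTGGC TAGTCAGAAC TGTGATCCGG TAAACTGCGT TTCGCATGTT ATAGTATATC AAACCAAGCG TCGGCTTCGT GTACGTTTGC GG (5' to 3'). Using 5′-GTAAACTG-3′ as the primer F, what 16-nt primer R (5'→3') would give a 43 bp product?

5'-GACGCTTGGTTTGATA-3'

The forward primer binds at positions 30–37, so a 43 bp product ends at position 30 + 43 − 1 = 72.
The reverse primer anneals to the top strand over positions 57–72, i.e. to TATCAAACCAAGCGTC.
Its sequence written 5'→3' is the reverse complement: GACGCTTGGTTTGATA.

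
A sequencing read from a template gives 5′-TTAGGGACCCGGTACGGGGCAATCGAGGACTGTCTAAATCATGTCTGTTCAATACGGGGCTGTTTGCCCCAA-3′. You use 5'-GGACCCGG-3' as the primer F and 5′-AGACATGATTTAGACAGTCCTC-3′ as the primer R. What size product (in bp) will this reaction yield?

42 bp

Forward primer GGACCCGG is found on the top strand at positions 5–12.
Reverse complement of the reverse primer: GAGGACTGTCTAAATCATGTCT. This occurs on the top strand at positions 25–46.
Product length = (reverse-primer end) − (forward-primer start) + 1 = 46 − 5 + 1 = 42 bp.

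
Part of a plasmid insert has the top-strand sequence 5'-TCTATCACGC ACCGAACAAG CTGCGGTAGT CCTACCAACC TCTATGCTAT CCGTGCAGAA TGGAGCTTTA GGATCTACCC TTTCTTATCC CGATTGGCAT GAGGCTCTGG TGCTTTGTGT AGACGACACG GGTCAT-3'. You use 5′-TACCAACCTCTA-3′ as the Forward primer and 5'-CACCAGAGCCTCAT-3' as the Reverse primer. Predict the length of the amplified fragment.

80 bp

Scanning the template, TACCAACCTCTA occurs at positions 33–44; this primer anneals to the bottom strand there with its 3' end pointing downstream.
Reverse complement of the reverse primer: ATGAGGCTCTGGTG. This occurs on the top strand at positions 99–112.
Amplicon spans positions 33–112: 80 bp.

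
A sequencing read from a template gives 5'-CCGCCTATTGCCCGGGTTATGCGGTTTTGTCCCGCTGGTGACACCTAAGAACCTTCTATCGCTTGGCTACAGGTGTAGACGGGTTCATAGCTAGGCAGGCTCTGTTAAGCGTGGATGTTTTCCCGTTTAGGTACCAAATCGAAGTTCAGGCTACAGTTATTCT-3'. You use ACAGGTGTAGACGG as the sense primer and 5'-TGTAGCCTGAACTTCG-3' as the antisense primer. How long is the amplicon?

87 bp

Forward primer ACAGGTGTAGACGG is found on the top strand at positions 69–82.
The reverse primer's reverse complement is CGAAGTTCAGGCTACA, which matches the template at positions 140–155.
The product runs from position 69 to position 155, so its length is 155 − 69 + 1 = 87 bp.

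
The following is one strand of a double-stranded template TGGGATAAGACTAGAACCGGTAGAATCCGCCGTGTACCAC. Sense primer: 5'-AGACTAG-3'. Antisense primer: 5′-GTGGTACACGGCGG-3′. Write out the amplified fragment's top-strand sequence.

5'-AGACTAGAACCGGTAGAATCCGCCGTGTACCAC-3'

The forward primer matches the template at positions 8–14.
Reverse complement of the reverse primer: CCGCCGTGTACCAC. This occurs on the top strand at positions 27–40.
The product is the template from position 8 through 40 (33 bp).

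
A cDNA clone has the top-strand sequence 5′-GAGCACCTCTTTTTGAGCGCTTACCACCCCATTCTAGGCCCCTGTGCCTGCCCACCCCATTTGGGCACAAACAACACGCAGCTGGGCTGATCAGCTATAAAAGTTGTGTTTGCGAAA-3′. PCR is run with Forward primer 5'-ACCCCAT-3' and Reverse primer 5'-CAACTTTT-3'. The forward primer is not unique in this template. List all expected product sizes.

The forward primer ACCCCAT matches the top strand at positions 26–32, 54–60.
The reverse primer's reverse complement is AAAAGTTG, matching at positions 99–106.
Each forward site pairs with the reverse site to give a product ending at position 106: sizes 81, 53 bp.

81 bp, 53 bp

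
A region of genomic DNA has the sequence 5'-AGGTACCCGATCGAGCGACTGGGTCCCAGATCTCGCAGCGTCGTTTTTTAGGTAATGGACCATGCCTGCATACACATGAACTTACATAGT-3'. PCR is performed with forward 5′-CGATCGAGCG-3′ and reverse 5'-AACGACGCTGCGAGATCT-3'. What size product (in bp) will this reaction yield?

38 bp

Forward primer CGATCGAGCG is found on the top strand at positions 8–17.
Taking the reverse complement of AACGACGCTGCGAGATCT gives AGATCTCGCAGCGTCGTT, found at positions 28–45 on the template; the primer anneals here to the top strand with its 3' end pointing upstream.
The product runs from position 8 to position 45, so its length is 45 − 8 + 1 = 38 bp.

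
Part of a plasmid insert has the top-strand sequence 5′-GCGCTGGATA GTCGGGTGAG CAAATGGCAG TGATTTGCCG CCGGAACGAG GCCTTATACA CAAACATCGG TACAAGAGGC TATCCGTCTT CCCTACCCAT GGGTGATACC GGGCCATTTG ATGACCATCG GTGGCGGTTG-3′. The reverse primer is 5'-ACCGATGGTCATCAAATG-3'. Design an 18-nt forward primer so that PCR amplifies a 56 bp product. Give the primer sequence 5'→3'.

5'-AGGCTATCCGTCTTCCCT-3'

The reverse primer's reverse complement CATTTGATGACCATCGGT matches the template at positions 115–132, so the product ends at position 132.
A 56 bp product then starts at position 132 − 56 + 1 = 77.
The forward primer is identical to the top strand there: AGGCTATCCGTCTTCCCT.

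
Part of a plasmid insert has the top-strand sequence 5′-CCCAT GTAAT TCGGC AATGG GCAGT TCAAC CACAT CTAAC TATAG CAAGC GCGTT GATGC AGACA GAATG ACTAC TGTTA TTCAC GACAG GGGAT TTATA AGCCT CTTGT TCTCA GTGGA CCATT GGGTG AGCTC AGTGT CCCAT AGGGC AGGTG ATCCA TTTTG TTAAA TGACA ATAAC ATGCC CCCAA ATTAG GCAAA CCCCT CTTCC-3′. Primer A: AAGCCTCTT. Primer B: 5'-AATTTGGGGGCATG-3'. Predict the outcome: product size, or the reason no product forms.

Primer A (AAGCCTCTT) matches the top strand at positions 100–108; it acts as a forward primer.
Primer B's reverse complement is CATGCCCCCAAATT, matching the top strand at positions 180–193; it acts as a reverse primer.
The 3' ends face each other across positions 100–193, giving a 94 bp product.

Yes — a 94 bp product.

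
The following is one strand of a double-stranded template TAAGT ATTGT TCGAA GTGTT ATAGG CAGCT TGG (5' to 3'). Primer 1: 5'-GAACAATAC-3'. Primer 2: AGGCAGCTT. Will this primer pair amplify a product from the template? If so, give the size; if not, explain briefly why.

No product — the primers' 3' ends point away from each other.

Primer 1 (GAACAATAC) has reverse complement GTATTGTTC, which matches the top strand at positions 4–12; primer 1 anneals to the top strand there with its 3' end pointing upstream toward position 4.
Primer 2 (AGGCAGCTT) matches the top strand directly at positions 23–31; it anneals to the bottom strand with its 3' end pointing downstream toward position 31.
The 3' ends diverge (primer 1 extends toward position 1, primer 2 toward position 33), so the primers never converge on a shared product.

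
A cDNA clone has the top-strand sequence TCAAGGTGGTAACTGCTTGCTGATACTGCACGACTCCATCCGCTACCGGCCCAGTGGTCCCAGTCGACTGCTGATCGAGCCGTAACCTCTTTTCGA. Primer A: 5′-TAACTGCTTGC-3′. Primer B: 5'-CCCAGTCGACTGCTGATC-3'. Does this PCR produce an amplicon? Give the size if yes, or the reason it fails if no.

No product — both primers anneal to the same strand and extend in the same direction.

Primer A (TAACTGCTTGC) matches the top strand at positions 10–20 (3' end points downstream).
Primer B (CCCAGTCGACTGCTGATC) also matches the top strand directly, at positions 59–76 — its reverse complement GATCAGCAGTCGACTGGG is not present.
Both primers anneal to the bottom strand with 3' ends pointing the same way, so neither can prime synthesis back toward the other.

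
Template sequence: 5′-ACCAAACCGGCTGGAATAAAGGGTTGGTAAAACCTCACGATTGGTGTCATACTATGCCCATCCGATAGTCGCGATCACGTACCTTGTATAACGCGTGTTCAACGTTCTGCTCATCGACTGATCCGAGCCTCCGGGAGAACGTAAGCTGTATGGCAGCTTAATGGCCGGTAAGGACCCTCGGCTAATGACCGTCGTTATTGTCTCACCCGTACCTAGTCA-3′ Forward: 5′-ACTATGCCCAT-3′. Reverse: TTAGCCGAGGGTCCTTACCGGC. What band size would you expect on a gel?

Scanning the template, ACTATGCCCAT occurs at positions 51–61; this primer anneals to the bottom strand there with its 3' end pointing downstream.
Taking the reverse complement of TTAGCCGAGGGTCCTTACCGGC gives GCCGGTAAGGACCCTCGGCTAA, found at positions 164–185 on the template; the primer anneals here to the top strand with its 3' end pointing upstream.
Product length = (reverse-primer end) − (forward-primer start) + 1 = 185 − 51 + 1 = 135 bp.

135 bp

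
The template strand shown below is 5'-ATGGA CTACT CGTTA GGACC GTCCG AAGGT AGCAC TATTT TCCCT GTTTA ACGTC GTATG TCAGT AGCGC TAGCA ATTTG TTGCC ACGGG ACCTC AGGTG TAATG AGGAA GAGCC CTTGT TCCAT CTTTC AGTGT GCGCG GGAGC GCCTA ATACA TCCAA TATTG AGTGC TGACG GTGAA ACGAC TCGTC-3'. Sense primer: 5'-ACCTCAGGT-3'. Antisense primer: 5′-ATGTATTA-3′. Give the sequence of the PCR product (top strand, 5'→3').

5'-ACCTCAGGTGTAATGAGGAAGAGCCCTTGTTCCATCTTTCAGTGTGCGCGGGAGCGCCTAATACAT-3'

Forward primer ACCTCAGGT is found on the top strand at positions 91–99.
The reverse primer's reverse complement is TAATACAT, which matches the template at positions 149–156.
The product is the template from position 91 through 156 (66 bp).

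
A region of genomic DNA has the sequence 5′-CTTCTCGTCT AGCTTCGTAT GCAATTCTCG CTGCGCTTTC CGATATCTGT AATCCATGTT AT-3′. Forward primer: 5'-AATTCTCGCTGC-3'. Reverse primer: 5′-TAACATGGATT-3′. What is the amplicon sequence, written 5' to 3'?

5'-AATTCTCGCTGCGCTTTCCGATATCTGTAATCCATGTTA-3'

Forward primer AATTCTCGCTGC is found on the top strand at positions 23–34.
Reverse complement of the reverse primer: AATCCATGTTA. This occurs on the top strand at positions 51–61.
The product is the template from position 23 through 61 (39 bp).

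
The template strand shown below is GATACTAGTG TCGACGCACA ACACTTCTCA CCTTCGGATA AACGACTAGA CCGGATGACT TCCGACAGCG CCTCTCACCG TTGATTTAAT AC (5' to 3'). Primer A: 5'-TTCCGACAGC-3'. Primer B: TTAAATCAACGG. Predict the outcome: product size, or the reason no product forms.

Primer A (TTCCGACAGC) matches the top strand at positions 60–69; it acts as a forward primer.
Primer B's reverse complement is CCGTTGATTTAA, matching the top strand at positions 78–89; it acts as a reverse primer.
The 3' ends face each other across positions 60–89, giving a 30 bp product.

Yes — a 30 bp product.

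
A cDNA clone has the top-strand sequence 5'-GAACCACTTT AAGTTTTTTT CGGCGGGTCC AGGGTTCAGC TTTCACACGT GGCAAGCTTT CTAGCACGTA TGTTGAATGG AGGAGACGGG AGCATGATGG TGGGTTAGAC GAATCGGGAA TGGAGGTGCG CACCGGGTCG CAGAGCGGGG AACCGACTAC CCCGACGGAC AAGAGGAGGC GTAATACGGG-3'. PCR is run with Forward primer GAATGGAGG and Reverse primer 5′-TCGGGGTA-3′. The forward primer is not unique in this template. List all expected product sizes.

91 bp, 48 bp

The forward primer GAATGGAGG matches the top strand at positions 75–83, 118–126.
The reverse primer's reverse complement is TACCCCGA, matching at positions 158–165.
Each forward site pairs with the reverse site to give a product ending at position 165: sizes 91, 48 bp.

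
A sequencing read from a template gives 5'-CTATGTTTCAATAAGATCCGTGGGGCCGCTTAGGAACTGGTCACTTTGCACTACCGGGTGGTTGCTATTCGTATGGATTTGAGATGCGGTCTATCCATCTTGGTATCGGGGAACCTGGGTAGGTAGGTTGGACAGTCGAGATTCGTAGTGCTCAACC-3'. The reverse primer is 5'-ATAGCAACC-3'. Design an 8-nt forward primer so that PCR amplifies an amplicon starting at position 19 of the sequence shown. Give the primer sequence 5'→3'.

The reverse primer's reverse complement GGTTGCTAT matches the template at positions 60–68; the product starts at position 19.
The forward primer is identical to the top strand over positions 19–26: CGTGGGGC.

5'-CGTGGGGC-3'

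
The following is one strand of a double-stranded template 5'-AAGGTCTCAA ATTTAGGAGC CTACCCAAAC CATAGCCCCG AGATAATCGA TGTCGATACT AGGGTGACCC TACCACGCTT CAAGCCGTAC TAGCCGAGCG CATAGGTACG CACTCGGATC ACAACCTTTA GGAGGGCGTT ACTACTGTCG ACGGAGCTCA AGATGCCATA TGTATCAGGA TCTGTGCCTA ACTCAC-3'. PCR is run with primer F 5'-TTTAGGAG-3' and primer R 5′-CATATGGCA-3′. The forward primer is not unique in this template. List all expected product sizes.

161 bp, 46 bp

The forward primer TTTAGGAG matches the top strand at positions 12–19, 127–134.
The reverse primer's reverse complement is TGCCATATG, matching at positions 164–172.
Each forward site pairs with the reverse site to give a product ending at position 172: sizes 161, 46 bp.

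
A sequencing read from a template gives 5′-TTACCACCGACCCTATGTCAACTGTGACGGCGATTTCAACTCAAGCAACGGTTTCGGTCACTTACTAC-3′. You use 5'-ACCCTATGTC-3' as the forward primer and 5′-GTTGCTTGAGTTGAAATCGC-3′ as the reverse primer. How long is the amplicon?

Scanning the template, ACCCTATGTC occurs at positions 10–19; this primer anneals to the bottom strand there with its 3' end pointing downstream.
Taking the reverse complement of GTTGCTTGAGTTGAAATCGC gives GCGATTTCAACTCAAGCAAC, found at positions 30–49 on the template; the primer anneals here to the top strand with its 3' end pointing upstream.
Product length = (reverse-primer end) − (forward-primer start) + 1 = 49 − 10 + 1 = 40 bp.

40 bp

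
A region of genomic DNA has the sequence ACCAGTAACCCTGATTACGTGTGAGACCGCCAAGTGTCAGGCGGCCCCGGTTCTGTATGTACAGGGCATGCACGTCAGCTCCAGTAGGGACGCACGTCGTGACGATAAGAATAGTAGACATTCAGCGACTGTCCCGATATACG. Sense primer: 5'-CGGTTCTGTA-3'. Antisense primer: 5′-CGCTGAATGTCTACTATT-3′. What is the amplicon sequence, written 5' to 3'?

The forward primer matches the template at positions 48–57.
The reverse primer's reverse complement is AATAGTAGACATTCAGCG, which matches the template at positions 110–127.
The product is the template from position 48 through 127 (80 bp).

5'-CGGTTCTGTATGTACAGGGCATGCACGTCAGCTCCAGTAGGGACGCACGTCGTGACGATAAGAATAGTAGACATTCAGCG-3'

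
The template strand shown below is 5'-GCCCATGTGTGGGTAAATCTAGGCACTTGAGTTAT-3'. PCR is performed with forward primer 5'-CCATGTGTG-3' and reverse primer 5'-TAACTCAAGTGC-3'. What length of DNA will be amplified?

32 bp

Forward primer CCATGTGTG is found on the top strand at positions 3–11.
Taking the reverse complement of TAACTCAAGTGC gives GCACTTGAGTTA, found at positions 23–34 on the template; the primer anneals here to the top strand with its 3' end pointing upstream.
Product length = (reverse-primer end) − (forward-primer start) + 1 = 34 − 3 + 1 = 32 bp.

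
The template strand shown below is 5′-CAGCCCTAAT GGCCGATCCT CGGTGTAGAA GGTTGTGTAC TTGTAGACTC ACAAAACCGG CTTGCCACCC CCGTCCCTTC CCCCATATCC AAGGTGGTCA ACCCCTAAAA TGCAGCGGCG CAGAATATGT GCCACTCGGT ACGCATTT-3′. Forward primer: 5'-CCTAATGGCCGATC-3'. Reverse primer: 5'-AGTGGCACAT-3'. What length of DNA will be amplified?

132 bp

Forward primer CCTAATGGCCGATC is found on the top strand at positions 5–18.
Reverse complement of the reverse primer: ATGTGCCACT. This occurs on the top strand at positions 127–136.
Product length = (reverse-primer end) − (forward-primer start) + 1 = 136 − 5 + 1 = 132 bp.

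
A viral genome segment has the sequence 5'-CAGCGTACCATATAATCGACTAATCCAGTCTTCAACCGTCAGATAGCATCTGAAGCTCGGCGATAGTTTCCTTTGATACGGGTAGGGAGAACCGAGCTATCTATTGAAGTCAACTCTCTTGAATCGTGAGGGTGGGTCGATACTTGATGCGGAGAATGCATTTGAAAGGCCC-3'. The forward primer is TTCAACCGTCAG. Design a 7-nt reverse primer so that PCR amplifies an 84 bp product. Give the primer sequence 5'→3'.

5'-GTTGACT-3'

The forward primer binds at positions 31–42, so an 84 bp product ends at position 31 + 84 − 1 = 114.
The reverse primer anneals to the top strand over positions 108–114, i.e. to AGTCAAC.
Its sequence written 5'→3' is the reverse complement: GTTGACT.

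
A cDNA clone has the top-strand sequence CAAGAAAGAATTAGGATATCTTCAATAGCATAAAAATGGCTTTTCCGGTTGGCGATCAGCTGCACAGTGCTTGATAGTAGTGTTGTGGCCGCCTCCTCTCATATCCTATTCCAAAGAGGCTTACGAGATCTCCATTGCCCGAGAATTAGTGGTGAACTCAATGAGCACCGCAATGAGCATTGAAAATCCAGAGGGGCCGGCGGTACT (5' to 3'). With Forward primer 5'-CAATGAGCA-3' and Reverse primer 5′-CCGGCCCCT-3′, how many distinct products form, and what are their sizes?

Two products: 42 bp, 30 bp

The forward primer CAATGAGCA matches the top strand at positions 159–167, 171–179.
The reverse primer's reverse complement is AGGGGCCGG, matching at positions 192–200.
Each forward site pairs with the reverse site to give a product ending at position 200: sizes 42, 30 bp.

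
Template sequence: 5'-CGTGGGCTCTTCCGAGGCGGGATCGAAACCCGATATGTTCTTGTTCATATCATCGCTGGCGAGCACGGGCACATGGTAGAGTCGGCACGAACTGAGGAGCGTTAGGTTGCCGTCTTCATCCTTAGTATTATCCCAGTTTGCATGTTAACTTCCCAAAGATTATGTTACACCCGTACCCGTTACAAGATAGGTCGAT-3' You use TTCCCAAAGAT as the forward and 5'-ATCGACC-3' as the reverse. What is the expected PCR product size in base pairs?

47 bp

Forward primer TTCCCAAAGAT is found on the top strand at positions 150–160.
The reverse primer's reverse complement is GGTCGAT, which matches the template at positions 190–196.
The product runs from position 150 to position 196, so its length is 196 − 150 + 1 = 47 bp.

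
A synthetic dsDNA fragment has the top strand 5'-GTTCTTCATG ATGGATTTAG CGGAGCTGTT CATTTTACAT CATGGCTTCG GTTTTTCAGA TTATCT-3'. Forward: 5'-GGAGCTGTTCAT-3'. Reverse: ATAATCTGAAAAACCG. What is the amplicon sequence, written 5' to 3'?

Scanning the template, GGAGCTGTTCAT occurs at positions 22–33; this primer anneals to the bottom strand there with its 3' end pointing downstream.
Reverse complement of the reverse primer: CGGTTTTTCAGATTAT. This occurs on the top strand at positions 49–64.
The product is the template from position 22 through 64 (43 bp).

5'-GGAGCTGTTCATTTTACATCATGGCTTCGGTTTTTCAGATTAT-3'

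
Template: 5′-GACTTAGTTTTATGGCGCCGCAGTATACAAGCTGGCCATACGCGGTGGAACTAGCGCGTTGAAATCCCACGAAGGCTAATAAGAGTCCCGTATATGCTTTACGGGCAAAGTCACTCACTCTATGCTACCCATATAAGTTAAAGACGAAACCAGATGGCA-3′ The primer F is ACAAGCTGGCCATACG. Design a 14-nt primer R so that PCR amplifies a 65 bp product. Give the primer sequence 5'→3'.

5'-ACGGGACTCTTATT-3'

The forward primer binds at positions 27–42, so a 65 bp product ends at position 27 + 65 − 1 = 91.
The reverse primer anneals to the top strand over positions 78–91, i.e. to AATAAGAGTCCCGT.
Its sequence written 5'→3' is the reverse complement: ACGGGACTCTTATT.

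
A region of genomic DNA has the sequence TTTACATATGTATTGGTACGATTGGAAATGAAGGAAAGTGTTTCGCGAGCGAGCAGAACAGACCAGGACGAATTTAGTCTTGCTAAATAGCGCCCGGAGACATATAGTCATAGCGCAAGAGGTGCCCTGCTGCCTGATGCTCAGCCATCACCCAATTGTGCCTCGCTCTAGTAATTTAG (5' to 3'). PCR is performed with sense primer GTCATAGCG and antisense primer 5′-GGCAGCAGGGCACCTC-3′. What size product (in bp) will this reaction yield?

Scanning the template, GTCATAGCG occurs at positions 107–115; this primer anneals to the bottom strand there with its 3' end pointing downstream.
The reverse primer's reverse complement is GAGGTGCCCTGCTGCC, which matches the template at positions 119–134.
Product length = (reverse-primer end) − (forward-primer start) + 1 = 134 − 107 + 1 = 28 bp.

28 bp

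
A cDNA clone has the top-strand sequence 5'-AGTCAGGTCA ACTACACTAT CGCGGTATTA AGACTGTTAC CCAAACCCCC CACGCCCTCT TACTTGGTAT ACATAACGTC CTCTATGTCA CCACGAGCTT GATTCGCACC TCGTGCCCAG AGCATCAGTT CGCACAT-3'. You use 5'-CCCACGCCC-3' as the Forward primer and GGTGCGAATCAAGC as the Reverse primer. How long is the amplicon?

The forward primer matches the template at positions 49–57.
Reverse complement of the reverse primer: GCTTGATTCGCACC. This occurs on the top strand at positions 97–110.
Amplicon spans positions 49–110: 62 bp.

62 bp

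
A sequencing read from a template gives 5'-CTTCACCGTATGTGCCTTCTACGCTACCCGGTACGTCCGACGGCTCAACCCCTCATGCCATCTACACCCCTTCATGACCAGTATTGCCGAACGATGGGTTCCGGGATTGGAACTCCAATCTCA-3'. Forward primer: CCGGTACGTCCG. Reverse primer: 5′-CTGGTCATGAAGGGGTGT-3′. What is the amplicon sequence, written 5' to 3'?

5'-CCGGTACGTCCGACGGCTCAACCCCTCATGCCATCTACACCCCTTCATGACCAG-3'

Scanning the template, CCGGTACGTCCG occurs at positions 28–39; this primer anneals to the bottom strand there with its 3' end pointing downstream.
Taking the reverse complement of CTGGTCATGAAGGGGTGT gives ACACCCCTTCATGACCAG, found at positions 64–81 on the template; the primer anneals here to the top strand with its 3' end pointing upstream.
The product is the template from position 28 through 81 (54 bp).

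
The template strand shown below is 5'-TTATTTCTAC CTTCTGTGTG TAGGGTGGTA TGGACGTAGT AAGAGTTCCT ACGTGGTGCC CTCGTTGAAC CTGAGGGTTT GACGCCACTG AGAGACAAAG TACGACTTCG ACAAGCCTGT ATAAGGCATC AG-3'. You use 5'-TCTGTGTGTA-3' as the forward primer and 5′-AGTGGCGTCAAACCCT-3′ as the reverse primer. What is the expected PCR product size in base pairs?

77 bp

Forward primer TCTGTGTGTA is found on the top strand at positions 13–22.
The reverse primer's reverse complement is AGGGTTTGACGCCACT, which matches the template at positions 74–89.
Product length = (reverse-primer end) − (forward-primer start) + 1 = 89 − 13 + 1 = 77 bp.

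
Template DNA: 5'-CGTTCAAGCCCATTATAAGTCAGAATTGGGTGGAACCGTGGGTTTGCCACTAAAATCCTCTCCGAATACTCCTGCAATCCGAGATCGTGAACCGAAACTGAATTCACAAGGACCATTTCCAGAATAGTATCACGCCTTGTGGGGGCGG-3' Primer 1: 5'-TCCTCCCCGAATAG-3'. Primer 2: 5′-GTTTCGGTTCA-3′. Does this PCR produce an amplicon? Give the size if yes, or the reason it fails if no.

Primer 1 (TCCTCCCCGAATAG) does not match the top strand, and its reverse complement CTATTCGGGGAGGA does not match either.
With no annealing site for primer 1, no amplification occurs.

No product — primer 1 has no binding site in the template.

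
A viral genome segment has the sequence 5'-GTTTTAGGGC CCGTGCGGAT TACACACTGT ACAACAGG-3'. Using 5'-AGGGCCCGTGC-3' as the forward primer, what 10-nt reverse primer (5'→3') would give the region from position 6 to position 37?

The product's 3' end on the top strand is position 37.
The reverse primer anneals to the top strand over positions 28–37, i.e. to TGTACAACAG.
Its sequence written 5'→3' is the reverse complement: CTGTTGTACA.

5'-CTGTTGTACA-3'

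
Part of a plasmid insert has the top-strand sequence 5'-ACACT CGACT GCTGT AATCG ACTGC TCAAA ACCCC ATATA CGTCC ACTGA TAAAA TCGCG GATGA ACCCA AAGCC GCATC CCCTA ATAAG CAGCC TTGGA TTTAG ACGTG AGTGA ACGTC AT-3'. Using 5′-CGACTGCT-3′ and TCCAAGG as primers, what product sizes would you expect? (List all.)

The forward primer CGACTGCT matches the top strand at positions 6–13, 19–26.
The reverse primer's reverse complement is CCTTGGA, matching at positions 94–100.
Each forward site pairs with the reverse site to give a product ending at position 100: sizes 95, 82 bp.

95 bp, 82 bp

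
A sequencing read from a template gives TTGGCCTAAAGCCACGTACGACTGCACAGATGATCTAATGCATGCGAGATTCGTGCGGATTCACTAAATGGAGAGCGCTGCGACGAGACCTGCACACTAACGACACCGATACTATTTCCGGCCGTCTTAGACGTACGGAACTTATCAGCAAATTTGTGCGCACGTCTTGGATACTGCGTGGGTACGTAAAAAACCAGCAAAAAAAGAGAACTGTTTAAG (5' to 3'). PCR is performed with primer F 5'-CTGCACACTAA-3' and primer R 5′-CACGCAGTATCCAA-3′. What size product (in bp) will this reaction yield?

Forward primer CTGCACACTAA is found on the top strand at positions 90–100.
Reverse complement of the reverse primer: TTGGATACTGCGTG. This occurs on the top strand at positions 167–180.
Amplicon spans positions 90–180: 91 bp.

91 bp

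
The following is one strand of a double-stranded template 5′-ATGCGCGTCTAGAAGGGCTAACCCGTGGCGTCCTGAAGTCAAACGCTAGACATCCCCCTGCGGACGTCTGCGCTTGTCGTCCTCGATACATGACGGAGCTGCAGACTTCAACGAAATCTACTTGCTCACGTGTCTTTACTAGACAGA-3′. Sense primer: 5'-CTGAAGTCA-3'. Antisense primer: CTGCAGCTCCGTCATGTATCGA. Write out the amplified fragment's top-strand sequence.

The forward primer matches the template at positions 33–41.
Taking the reverse complement of CTGCAGCTCCGTCATGTATCGA gives TCGATACATGACGGAGCTGCAG, found at positions 83–104 on the template; the primer anneals here to the top strand with its 3' end pointing upstream.
The product is the template from position 33 through 104 (72 bp).

5'-CTGAAGTCAAACGCTAGACATCCCCCTGCGGACGTCTGCGCTTGTCGTCCTCGATACATGACGGAGCTGCAG-3'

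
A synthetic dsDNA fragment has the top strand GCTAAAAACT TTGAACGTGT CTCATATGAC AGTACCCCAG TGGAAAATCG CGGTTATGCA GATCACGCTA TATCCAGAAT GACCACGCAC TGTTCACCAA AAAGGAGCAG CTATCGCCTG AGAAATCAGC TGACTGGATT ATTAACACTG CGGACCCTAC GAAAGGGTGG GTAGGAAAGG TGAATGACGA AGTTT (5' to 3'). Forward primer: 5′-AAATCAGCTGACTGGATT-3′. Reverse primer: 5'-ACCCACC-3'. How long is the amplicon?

50 bp

Scanning the template, AAATCAGCTGACTGGATT occurs at positions 123–140; this primer anneals to the bottom strand there with its 3' end pointing downstream.
Reverse complement of the reverse primer: GGTGGGT. This occurs on the top strand at positions 166–172.
Product length = (reverse-primer end) − (forward-primer start) + 1 = 172 − 123 + 1 = 50 bp.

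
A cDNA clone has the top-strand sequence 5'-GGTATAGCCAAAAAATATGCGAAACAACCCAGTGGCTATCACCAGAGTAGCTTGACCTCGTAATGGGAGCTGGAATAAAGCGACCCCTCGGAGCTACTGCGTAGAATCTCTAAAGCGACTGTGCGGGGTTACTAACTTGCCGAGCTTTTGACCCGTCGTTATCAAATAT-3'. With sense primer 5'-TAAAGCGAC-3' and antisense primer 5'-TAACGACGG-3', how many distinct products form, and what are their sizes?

Two products: 86 bp, 51 bp

The forward primer TAAAGCGAC matches the top strand at positions 76–84, 111–119.
The reverse primer's reverse complement is CCGTCGTTA, matching at positions 153–161.
Each forward site pairs with the reverse site to give a product ending at position 161: sizes 86, 51 bp.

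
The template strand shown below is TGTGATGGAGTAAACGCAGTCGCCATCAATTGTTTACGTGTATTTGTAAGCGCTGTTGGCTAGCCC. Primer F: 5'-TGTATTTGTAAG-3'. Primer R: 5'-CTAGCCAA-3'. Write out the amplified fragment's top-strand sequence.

5'-TGTATTTGTAAGCGCTGTTGGCTAG-3'

Forward primer TGTATTTGTAAG is found on the top strand at positions 39–50.
Reverse complement of the reverse primer: TTGGCTAG. This occurs on the top strand at positions 56–63.
The product is the template from position 39 through 63 (25 bp).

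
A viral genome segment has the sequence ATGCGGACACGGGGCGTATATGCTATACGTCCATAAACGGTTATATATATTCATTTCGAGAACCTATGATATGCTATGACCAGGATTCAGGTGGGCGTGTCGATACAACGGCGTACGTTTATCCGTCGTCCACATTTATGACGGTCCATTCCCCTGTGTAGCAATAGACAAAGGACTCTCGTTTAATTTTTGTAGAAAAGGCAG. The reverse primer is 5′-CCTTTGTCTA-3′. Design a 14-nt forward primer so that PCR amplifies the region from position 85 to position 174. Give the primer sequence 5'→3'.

The reverse primer's reverse complement TAGACAAAGG matches the template at positions 165–174; the product starts at position 85.
The forward primer is identical to the top strand over positions 85–98: ATTCAGGTGGGCGT.

5'-ATTCAGGTGGGCGT-3'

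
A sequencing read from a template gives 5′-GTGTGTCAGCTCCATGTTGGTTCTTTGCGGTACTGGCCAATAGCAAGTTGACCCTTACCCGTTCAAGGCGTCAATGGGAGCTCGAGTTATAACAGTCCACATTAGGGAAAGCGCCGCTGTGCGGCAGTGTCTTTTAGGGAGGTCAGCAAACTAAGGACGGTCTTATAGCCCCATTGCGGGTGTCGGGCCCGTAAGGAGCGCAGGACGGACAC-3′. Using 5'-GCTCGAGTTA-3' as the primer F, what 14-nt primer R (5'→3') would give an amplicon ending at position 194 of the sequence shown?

5'-TTACGGGCCCGACA-3'

The forward primer binds at positions 80–89; the product's 3' end on the top strand is position 194.
The reverse primer anneals to the top strand over positions 181–194, i.e. to TGTCGGGCCCGTAA.
Its sequence written 5'→3' is the reverse complement: TTACGGGCCCGACA.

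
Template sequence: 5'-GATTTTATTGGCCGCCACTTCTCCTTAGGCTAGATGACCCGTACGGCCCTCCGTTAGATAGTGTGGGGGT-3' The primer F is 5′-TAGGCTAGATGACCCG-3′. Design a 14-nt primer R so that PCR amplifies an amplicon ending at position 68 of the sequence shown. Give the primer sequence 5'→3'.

5'-CCCCACACTATCTA-3'

The forward primer binds at positions 26–41; the product's 3' end on the top strand is position 68.
The reverse primer anneals to the top strand over positions 55–68, i.e. to TAGATAGTGTGGGG.
Its sequence written 5'→3' is the reverse complement: CCCCACACTATCTA.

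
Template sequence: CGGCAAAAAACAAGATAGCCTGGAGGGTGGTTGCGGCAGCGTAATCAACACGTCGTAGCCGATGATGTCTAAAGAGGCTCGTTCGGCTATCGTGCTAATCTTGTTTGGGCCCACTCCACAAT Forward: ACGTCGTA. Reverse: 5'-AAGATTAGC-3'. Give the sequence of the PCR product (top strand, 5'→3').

5'-ACGTCGTAGCCGATGATGTCTAAAGAGGCTCGTTCGGCTATCGTGCTAATCTT-3'

Scanning the template, ACGTCGTA occurs at positions 50–57; this primer anneals to the bottom strand there with its 3' end pointing downstream.
The reverse primer's reverse complement is GCTAATCTT, which matches the template at positions 94–102.
The product is the template from position 50 through 102 (53 bp).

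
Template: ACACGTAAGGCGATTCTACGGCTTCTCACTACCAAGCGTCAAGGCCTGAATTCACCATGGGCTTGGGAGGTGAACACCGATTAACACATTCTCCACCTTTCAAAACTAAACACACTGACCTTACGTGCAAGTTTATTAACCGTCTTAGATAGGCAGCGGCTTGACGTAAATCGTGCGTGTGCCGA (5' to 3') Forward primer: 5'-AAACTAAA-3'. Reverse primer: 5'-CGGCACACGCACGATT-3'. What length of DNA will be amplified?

82 bp

Forward primer AAACTAAA is found on the top strand at positions 103–110.
The reverse primer's reverse complement is AATCGTGCGTGTGCCG, which matches the template at positions 169–184.
Amplicon spans positions 103–184: 82 bp.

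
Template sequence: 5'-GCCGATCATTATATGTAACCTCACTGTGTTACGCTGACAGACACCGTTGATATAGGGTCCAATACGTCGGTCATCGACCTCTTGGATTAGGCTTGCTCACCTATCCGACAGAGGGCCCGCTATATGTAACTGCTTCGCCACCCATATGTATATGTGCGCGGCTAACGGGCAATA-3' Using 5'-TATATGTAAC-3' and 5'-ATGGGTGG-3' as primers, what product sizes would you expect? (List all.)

136 bp, 25 bp

The forward primer TATATGTAAC matches the top strand at positions 10–19, 121–130.
The reverse primer's reverse complement is CCACCCAT, matching at positions 138–145.
Each forward site pairs with the reverse site to give a product ending at position 145: sizes 136, 25 bp.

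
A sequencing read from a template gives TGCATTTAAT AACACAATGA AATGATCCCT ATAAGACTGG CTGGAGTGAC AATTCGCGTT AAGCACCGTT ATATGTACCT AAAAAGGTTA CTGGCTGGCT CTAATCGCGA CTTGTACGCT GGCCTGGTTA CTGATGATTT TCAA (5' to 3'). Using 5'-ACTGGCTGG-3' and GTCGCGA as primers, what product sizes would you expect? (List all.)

The forward primer ACTGGCTGG matches the top strand at positions 36–44, 90–98.
The reverse primer's reverse complement is TCGCGAC, matching at positions 105–111.
Each forward site pairs with the reverse site to give a product ending at position 111: sizes 76, 22 bp.

76 bp, 22 bp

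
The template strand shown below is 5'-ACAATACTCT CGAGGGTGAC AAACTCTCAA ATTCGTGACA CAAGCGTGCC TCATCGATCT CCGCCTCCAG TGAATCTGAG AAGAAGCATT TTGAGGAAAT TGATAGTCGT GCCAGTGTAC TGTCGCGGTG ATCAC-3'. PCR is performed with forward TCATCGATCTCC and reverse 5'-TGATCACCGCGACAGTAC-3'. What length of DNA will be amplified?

The forward primer matches the template at positions 51–62.
Reverse complement of the reverse primer: GTACTGTCGCGGTGATCA. This occurs on the top strand at positions 117–134.
Amplicon spans positions 51–134: 84 bp.

84 bp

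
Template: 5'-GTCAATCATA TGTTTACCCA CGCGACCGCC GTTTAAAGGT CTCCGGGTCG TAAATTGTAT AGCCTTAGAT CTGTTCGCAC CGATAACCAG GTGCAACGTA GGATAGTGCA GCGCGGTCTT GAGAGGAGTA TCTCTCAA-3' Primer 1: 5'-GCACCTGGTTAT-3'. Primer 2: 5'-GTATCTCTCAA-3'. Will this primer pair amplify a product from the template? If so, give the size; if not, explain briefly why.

Primer 1 (GCACCTGGTTAT) has reverse complement ATAACCAGGTGC, which matches the top strand at positions 83–94; primer 1 anneals to the top strand there with its 3' end pointing upstream toward position 83.
Primer 2 (GTATCTCTCAA) matches the top strand directly at positions 128–138; it anneals to the bottom strand with its 3' end pointing downstream toward position 138.
The 3' ends diverge (primer 1 extends toward position 1, primer 2 toward position 138), so the primers never converge on a shared product.

No product — the primers' 3' ends point away from each other.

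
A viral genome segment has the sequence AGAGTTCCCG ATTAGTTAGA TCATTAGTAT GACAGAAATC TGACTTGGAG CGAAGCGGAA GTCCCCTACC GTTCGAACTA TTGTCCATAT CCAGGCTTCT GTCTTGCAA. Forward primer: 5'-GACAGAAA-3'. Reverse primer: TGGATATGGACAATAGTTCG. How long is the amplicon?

Scanning the template, GACAGAAA occurs at positions 31–38; this primer anneals to the bottom strand there with its 3' end pointing downstream.
Reverse complement of the reverse primer: CGAACTATTGTCCATATCCA. This occurs on the top strand at positions 74–93.
Product length = (reverse-primer end) − (forward-primer start) + 1 = 93 − 31 + 1 = 63 bp.

63 bp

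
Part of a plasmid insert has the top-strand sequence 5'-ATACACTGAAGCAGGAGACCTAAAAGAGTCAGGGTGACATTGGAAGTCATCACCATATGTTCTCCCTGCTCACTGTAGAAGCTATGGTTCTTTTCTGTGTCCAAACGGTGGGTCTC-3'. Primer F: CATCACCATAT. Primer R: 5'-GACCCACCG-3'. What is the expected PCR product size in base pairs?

Forward primer CATCACCATAT is found on the top strand at positions 48–58.
Taking the reverse complement of GACCCACCG gives CGGTGGGTC, found at positions 106–114 on the template; the primer anneals here to the top strand with its 3' end pointing upstream.
Amplicon spans positions 48–114: 67 bp.

67 bp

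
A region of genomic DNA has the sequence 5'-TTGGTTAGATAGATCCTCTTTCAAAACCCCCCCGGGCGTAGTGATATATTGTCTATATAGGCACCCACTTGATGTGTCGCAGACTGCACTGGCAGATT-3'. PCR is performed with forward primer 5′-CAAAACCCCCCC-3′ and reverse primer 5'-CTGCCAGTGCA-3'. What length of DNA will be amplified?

74 bp

The forward primer matches the template at positions 22–33.
The reverse primer's reverse complement is TGCACTGGCAG, which matches the template at positions 85–95.
The product runs from position 22 to position 95, so its length is 95 − 22 + 1 = 74 bp.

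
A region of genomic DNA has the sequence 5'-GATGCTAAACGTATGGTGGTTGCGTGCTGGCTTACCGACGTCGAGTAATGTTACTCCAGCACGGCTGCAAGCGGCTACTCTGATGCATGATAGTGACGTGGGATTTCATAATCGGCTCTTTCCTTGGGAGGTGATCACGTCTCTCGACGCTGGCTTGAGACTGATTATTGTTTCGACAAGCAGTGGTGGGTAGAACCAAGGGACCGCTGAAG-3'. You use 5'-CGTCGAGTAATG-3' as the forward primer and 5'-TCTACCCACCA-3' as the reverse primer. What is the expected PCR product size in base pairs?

Scanning the template, CGTCGAGTAATG occurs at positions 39–50; this primer anneals to the bottom strand there with its 3' end pointing downstream.
Reverse complement of the reverse primer: TGGTGGGTAGA. This occurs on the top strand at positions 184–194.
The product runs from position 39 to position 194, so its length is 194 − 39 + 1 = 156 bp.

156 bp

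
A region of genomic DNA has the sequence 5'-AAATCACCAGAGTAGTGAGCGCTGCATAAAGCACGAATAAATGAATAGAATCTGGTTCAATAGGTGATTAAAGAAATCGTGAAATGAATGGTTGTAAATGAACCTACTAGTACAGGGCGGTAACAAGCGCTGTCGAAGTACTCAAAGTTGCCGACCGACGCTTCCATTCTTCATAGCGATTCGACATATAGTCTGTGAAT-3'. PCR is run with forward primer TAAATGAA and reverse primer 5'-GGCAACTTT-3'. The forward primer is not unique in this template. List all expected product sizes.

The forward primer TAAATGAA matches the top strand at positions 38–45, 95–102.
The reverse primer's reverse complement is AAAGTTGCC, matching at positions 144–152.
Each forward site pairs with the reverse site to give a product ending at position 152: sizes 115, 58 bp.

115 bp, 58 bp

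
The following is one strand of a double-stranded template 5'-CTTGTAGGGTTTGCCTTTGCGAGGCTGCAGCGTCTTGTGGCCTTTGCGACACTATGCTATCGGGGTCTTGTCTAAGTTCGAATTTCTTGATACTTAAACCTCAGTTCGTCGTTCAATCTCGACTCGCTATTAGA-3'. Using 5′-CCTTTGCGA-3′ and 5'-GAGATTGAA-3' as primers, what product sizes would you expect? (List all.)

The forward primer CCTTTGCGA matches the top strand at positions 14–22, 41–49.
The reverse primer's reverse complement is TTCAATCTC, matching at positions 112–120.
Each forward site pairs with the reverse site to give a product ending at position 120: sizes 107, 80 bp.

107 bp, 80 bp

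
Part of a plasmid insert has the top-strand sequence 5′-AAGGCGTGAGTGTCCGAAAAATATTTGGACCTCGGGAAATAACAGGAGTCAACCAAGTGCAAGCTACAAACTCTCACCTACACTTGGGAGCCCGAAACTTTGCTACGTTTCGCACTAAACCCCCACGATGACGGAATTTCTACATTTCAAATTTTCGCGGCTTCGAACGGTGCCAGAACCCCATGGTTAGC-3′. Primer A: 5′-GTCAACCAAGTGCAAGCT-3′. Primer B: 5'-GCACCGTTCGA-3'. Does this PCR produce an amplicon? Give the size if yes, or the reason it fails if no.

Primer A (GTCAACCAAGTGCAAGCT) matches the top strand at positions 48–65; it acts as a forward primer.
Primer B's reverse complement is TCGAACGGTGC, matching the top strand at positions 163–173; it acts as a reverse primer.
The 3' ends face each other across positions 48–173, giving a 126 bp product.

Yes — a 126 bp product.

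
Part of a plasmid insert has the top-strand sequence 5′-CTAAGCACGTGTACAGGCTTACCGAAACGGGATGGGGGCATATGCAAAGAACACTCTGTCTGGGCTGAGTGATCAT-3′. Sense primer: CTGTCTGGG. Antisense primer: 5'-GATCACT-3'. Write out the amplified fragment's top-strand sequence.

5'-CTGTCTGGGCTGAGTGATC-3'

Scanning the template, CTGTCTGGG occurs at positions 56–64; this primer anneals to the bottom strand there with its 3' end pointing downstream.
Taking the reverse complement of GATCACT gives AGTGATC, found at positions 68–74 on the template; the primer anneals here to the top strand with its 3' end pointing upstream.
The product is the template from position 56 through 74 (19 bp).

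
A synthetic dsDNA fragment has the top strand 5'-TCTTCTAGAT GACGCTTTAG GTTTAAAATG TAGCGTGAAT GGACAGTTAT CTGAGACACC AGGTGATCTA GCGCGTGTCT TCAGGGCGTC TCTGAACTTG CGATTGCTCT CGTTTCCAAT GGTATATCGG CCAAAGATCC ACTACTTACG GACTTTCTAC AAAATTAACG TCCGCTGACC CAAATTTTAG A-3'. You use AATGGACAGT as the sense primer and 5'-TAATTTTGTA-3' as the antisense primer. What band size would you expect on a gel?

Scanning the template, AATGGACAGT occurs at positions 38–47; this primer anneals to the bottom strand there with its 3' end pointing downstream.
The reverse primer's reverse complement is TACAAAATTA, which matches the template at positions 158–167.
Amplicon spans positions 38–167: 130 bp.

130 bp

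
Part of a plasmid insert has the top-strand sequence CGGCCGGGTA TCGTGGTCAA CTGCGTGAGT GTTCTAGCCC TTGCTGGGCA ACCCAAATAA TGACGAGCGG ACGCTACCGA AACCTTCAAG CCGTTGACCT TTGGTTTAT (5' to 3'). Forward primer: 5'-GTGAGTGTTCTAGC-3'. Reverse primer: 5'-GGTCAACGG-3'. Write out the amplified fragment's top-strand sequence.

Scanning the template, GTGAGTGTTCTAGC occurs at positions 25–38; this primer anneals to the bottom strand there with its 3' end pointing downstream.
Taking the reverse complement of GGTCAACGG gives CCGTTGACC, found at positions 91–99 on the template; the primer anneals here to the top strand with its 3' end pointing upstream.
The product is the template from position 25 through 99 (75 bp).

5'-GTGAGTGTTCTAGCCCTTGCTGGGCAACCCAAATAATGACGAGCGGACGCTACCGAAACCTTCAAGCCGTTGACC-3'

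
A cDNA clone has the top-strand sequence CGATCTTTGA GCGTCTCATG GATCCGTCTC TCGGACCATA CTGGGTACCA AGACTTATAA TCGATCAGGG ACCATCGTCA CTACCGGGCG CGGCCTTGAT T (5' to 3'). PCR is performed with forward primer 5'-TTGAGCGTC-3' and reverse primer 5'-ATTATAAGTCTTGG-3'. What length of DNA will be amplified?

55 bp

The forward primer matches the template at positions 7–15.
Reverse complement of the reverse primer: CCAAGACTTATAAT. This occurs on the top strand at positions 48–61.
Amplicon spans positions 7–61: 55 bp.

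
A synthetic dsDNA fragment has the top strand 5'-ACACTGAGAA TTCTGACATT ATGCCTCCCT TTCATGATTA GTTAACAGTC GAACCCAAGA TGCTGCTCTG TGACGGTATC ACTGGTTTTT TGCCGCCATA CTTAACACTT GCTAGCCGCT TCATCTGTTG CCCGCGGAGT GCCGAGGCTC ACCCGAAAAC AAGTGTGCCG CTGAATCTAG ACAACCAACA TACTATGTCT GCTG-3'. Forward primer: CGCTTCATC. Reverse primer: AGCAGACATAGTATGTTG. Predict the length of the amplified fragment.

87 bp

Scanning the template, CGCTTCATC occurs at positions 117–125; this primer anneals to the bottom strand there with its 3' end pointing downstream.
The reverse primer's reverse complement is CAACATACTATGTCTGCT, which matches the template at positions 186–203.
Product length = (reverse-primer end) − (forward-primer start) + 1 = 203 − 117 + 1 = 87 bp.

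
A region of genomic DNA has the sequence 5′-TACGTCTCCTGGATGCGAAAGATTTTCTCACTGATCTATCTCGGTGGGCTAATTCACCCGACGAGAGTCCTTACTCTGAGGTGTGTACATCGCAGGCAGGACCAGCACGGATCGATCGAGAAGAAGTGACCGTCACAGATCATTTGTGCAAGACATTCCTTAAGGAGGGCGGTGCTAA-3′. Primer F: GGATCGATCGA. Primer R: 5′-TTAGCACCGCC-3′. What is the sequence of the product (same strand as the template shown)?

5'-GGATCGATCGAGAAGAAGTGACCGTCACAGATCATTTGTGCAAGACATTCCTTAAGGAGGGCGGTGCTAA-3'

Forward primer GGATCGATCGA is found on the top strand at positions 109–119.
Reverse complement of the reverse primer: GGCGGTGCTAA. This occurs on the top strand at positions 168–178.
The product is the template from position 109 through 178 (70 bp).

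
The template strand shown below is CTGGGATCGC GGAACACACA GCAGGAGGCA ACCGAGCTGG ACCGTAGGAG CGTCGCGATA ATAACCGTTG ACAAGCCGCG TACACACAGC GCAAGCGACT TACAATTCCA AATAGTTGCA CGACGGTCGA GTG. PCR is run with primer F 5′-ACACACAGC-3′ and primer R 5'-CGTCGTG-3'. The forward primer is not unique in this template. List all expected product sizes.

112 bp, 44 bp

The forward primer ACACACAGC matches the top strand at positions 14–22, 82–90.
The reverse primer's reverse complement is CACGACG, matching at positions 119–125.
Each forward site pairs with the reverse site to give a product ending at position 125: sizes 112, 44 bp.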